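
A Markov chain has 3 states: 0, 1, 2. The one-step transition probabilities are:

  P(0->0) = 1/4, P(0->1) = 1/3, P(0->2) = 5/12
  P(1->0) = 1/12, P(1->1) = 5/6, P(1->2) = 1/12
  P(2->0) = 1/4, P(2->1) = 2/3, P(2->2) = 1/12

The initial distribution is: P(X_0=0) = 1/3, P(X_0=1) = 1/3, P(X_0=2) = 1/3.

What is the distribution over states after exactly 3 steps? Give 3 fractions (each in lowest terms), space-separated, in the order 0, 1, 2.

Answer: 43/324 119/162 43/324

Derivation:
Propagating the distribution step by step (d_{t+1} = d_t * P):
d_0 = (0=1/3, 1=1/3, 2=1/3)
  d_1[0] = 1/3*1/4 + 1/3*1/12 + 1/3*1/4 = 7/36
  d_1[1] = 1/3*1/3 + 1/3*5/6 + 1/3*2/3 = 11/18
  d_1[2] = 1/3*5/12 + 1/3*1/12 + 1/3*1/12 = 7/36
d_1 = (0=7/36, 1=11/18, 2=7/36)
  d_2[0] = 7/36*1/4 + 11/18*1/12 + 7/36*1/4 = 4/27
  d_2[1] = 7/36*1/3 + 11/18*5/6 + 7/36*2/3 = 19/27
  d_2[2] = 7/36*5/12 + 11/18*1/12 + 7/36*1/12 = 4/27
d_2 = (0=4/27, 1=19/27, 2=4/27)
  d_3[0] = 4/27*1/4 + 19/27*1/12 + 4/27*1/4 = 43/324
  d_3[1] = 4/27*1/3 + 19/27*5/6 + 4/27*2/3 = 119/162
  d_3[2] = 4/27*5/12 + 19/27*1/12 + 4/27*1/12 = 43/324
d_3 = (0=43/324, 1=119/162, 2=43/324)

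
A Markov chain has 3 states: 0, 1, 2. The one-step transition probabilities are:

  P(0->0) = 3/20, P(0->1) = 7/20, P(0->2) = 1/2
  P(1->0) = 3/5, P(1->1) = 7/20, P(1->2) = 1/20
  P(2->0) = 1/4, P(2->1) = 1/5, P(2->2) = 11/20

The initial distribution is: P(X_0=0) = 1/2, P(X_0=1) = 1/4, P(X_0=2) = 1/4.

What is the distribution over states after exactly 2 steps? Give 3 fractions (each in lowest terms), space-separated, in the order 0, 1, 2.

Propagating the distribution step by step (d_{t+1} = d_t * P):
d_0 = (0=1/2, 1=1/4, 2=1/4)
  d_1[0] = 1/2*3/20 + 1/4*3/5 + 1/4*1/4 = 23/80
  d_1[1] = 1/2*7/20 + 1/4*7/20 + 1/4*1/5 = 5/16
  d_1[2] = 1/2*1/2 + 1/4*1/20 + 1/4*11/20 = 2/5
d_1 = (0=23/80, 1=5/16, 2=2/5)
  d_2[0] = 23/80*3/20 + 5/16*3/5 + 2/5*1/4 = 529/1600
  d_2[1] = 23/80*7/20 + 5/16*7/20 + 2/5*1/5 = 29/100
  d_2[2] = 23/80*1/2 + 5/16*1/20 + 2/5*11/20 = 607/1600
d_2 = (0=529/1600, 1=29/100, 2=607/1600)

Answer: 529/1600 29/100 607/1600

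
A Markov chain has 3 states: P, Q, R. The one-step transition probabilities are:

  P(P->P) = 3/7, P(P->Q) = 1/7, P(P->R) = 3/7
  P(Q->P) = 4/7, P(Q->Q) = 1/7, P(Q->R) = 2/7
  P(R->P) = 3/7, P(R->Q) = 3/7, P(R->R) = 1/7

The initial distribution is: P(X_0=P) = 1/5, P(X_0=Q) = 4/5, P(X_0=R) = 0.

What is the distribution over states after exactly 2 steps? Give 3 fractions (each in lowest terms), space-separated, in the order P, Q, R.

Answer: 22/49 57/245 78/245

Derivation:
Propagating the distribution step by step (d_{t+1} = d_t * P):
d_0 = (P=1/5, Q=4/5, R=0)
  d_1[P] = 1/5*3/7 + 4/5*4/7 + 0*3/7 = 19/35
  d_1[Q] = 1/5*1/7 + 4/5*1/7 + 0*3/7 = 1/7
  d_1[R] = 1/5*3/7 + 4/5*2/7 + 0*1/7 = 11/35
d_1 = (P=19/35, Q=1/7, R=11/35)
  d_2[P] = 19/35*3/7 + 1/7*4/7 + 11/35*3/7 = 22/49
  d_2[Q] = 19/35*1/7 + 1/7*1/7 + 11/35*3/7 = 57/245
  d_2[R] = 19/35*3/7 + 1/7*2/7 + 11/35*1/7 = 78/245
d_2 = (P=22/49, Q=57/245, R=78/245)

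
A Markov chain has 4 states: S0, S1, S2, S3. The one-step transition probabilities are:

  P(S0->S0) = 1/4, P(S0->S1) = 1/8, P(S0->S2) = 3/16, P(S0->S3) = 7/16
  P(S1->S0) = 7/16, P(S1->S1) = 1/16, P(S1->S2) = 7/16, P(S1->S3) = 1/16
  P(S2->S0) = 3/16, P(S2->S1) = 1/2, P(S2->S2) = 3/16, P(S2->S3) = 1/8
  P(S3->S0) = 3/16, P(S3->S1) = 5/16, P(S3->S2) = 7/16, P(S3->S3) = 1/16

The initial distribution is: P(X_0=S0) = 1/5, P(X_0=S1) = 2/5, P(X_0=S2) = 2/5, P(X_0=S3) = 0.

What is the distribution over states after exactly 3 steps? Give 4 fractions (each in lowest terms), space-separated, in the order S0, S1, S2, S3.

Answer: 1363/5120 163/640 381/1280 929/5120

Derivation:
Propagating the distribution step by step (d_{t+1} = d_t * P):
d_0 = (S0=1/5, S1=2/5, S2=2/5, S3=0)
  d_1[S0] = 1/5*1/4 + 2/5*7/16 + 2/5*3/16 + 0*3/16 = 3/10
  d_1[S1] = 1/5*1/8 + 2/5*1/16 + 2/5*1/2 + 0*5/16 = 1/4
  d_1[S2] = 1/5*3/16 + 2/5*7/16 + 2/5*3/16 + 0*7/16 = 23/80
  d_1[S3] = 1/5*7/16 + 2/5*1/16 + 2/5*1/8 + 0*1/16 = 13/80
d_1 = (S0=3/10, S1=1/4, S2=23/80, S3=13/80)
  d_2[S0] = 3/10*1/4 + 1/4*7/16 + 23/80*3/16 + 13/80*3/16 = 43/160
  d_2[S1] = 3/10*1/8 + 1/4*1/16 + 23/80*1/2 + 13/80*5/16 = 317/1280
  d_2[S2] = 3/10*3/16 + 1/4*7/16 + 23/80*3/16 + 13/80*7/16 = 93/320
  d_2[S3] = 3/10*7/16 + 1/4*1/16 + 23/80*1/8 + 13/80*1/16 = 247/1280
d_2 = (S0=43/160, S1=317/1280, S2=93/320, S3=247/1280)
  d_3[S0] = 43/160*1/4 + 317/1280*7/16 + 93/320*3/16 + 247/1280*3/16 = 1363/5120
  d_3[S1] = 43/160*1/8 + 317/1280*1/16 + 93/320*1/2 + 247/1280*5/16 = 163/640
  d_3[S2] = 43/160*3/16 + 317/1280*7/16 + 93/320*3/16 + 247/1280*7/16 = 381/1280
  d_3[S3] = 43/160*7/16 + 317/1280*1/16 + 93/320*1/8 + 247/1280*1/16 = 929/5120
d_3 = (S0=1363/5120, S1=163/640, S2=381/1280, S3=929/5120)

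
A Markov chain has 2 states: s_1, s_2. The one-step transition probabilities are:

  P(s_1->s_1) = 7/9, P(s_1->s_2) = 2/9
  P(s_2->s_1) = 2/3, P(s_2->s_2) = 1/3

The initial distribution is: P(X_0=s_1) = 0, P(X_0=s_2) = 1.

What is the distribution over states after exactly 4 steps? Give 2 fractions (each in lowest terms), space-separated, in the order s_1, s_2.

Propagating the distribution step by step (d_{t+1} = d_t * P):
d_0 = (s_1=0, s_2=1)
  d_1[s_1] = 0*7/9 + 1*2/3 = 2/3
  d_1[s_2] = 0*2/9 + 1*1/3 = 1/3
d_1 = (s_1=2/3, s_2=1/3)
  d_2[s_1] = 2/3*7/9 + 1/3*2/3 = 20/27
  d_2[s_2] = 2/3*2/9 + 1/3*1/3 = 7/27
d_2 = (s_1=20/27, s_2=7/27)
  d_3[s_1] = 20/27*7/9 + 7/27*2/3 = 182/243
  d_3[s_2] = 20/27*2/9 + 7/27*1/3 = 61/243
d_3 = (s_1=182/243, s_2=61/243)
  d_4[s_1] = 182/243*7/9 + 61/243*2/3 = 1640/2187
  d_4[s_2] = 182/243*2/9 + 61/243*1/3 = 547/2187
d_4 = (s_1=1640/2187, s_2=547/2187)

Answer: 1640/2187 547/2187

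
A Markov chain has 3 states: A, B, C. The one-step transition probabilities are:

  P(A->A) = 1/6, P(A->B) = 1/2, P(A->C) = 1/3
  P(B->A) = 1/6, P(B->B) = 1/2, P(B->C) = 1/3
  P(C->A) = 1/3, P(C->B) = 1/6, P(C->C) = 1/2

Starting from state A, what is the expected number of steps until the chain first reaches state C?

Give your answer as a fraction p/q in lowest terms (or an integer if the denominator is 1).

Let h_i = expected steps to first reach C from state i.
Boundary: h_C = 0.
First-step equations for the other states:
  h_A = 1 + 1/6*h_A + 1/2*h_B + 1/3*h_C
  h_B = 1 + 1/6*h_A + 1/2*h_B + 1/3*h_C

Substituting h_C = 0 and rearranging gives the linear system (I - Q) h = 1:
  [5/6, -1/2] . (h_A, h_B) = 1
  [-1/6, 1/2] . (h_A, h_B) = 1

Solving yields:
  h_A = 3
  h_B = 3

Starting state is A, so the expected hitting time is h_A = 3.

Answer: 3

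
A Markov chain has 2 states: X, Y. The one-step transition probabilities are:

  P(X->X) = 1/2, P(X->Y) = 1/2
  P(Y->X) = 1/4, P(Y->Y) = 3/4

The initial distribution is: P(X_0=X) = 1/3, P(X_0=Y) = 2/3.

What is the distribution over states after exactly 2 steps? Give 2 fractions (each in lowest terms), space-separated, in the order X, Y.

Propagating the distribution step by step (d_{t+1} = d_t * P):
d_0 = (X=1/3, Y=2/3)
  d_1[X] = 1/3*1/2 + 2/3*1/4 = 1/3
  d_1[Y] = 1/3*1/2 + 2/3*3/4 = 2/3
d_1 = (X=1/3, Y=2/3)
  d_2[X] = 1/3*1/2 + 2/3*1/4 = 1/3
  d_2[Y] = 1/3*1/2 + 2/3*3/4 = 2/3
d_2 = (X=1/3, Y=2/3)

Answer: 1/3 2/3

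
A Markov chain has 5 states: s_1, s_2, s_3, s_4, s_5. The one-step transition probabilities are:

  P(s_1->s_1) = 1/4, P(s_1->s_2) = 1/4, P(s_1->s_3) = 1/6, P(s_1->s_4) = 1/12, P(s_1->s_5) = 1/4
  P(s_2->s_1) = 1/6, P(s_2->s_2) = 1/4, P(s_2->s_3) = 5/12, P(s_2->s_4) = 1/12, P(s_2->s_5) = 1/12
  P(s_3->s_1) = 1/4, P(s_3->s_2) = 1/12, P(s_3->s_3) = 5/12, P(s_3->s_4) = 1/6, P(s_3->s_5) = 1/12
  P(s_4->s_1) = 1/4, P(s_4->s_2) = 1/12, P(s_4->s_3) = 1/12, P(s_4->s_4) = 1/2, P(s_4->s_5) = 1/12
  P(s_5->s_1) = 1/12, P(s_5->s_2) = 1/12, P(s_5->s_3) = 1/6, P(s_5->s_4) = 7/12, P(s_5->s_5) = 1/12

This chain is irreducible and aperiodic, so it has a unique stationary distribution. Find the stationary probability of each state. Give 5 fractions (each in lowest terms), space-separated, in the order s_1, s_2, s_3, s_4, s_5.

The stationary distribution satisfies pi = pi * P, i.e.:
  pi_s_1 = 1/4*pi_s_1 + 1/6*pi_s_2 + 1/4*pi_s_3 + 1/4*pi_s_4 + 1/12*pi_s_5
  pi_s_2 = 1/4*pi_s_1 + 1/4*pi_s_2 + 1/12*pi_s_3 + 1/12*pi_s_4 + 1/12*pi_s_5
  pi_s_3 = 1/6*pi_s_1 + 5/12*pi_s_2 + 5/12*pi_s_3 + 1/12*pi_s_4 + 1/6*pi_s_5
  pi_s_4 = 1/12*pi_s_1 + 1/12*pi_s_2 + 1/6*pi_s_3 + 1/2*pi_s_4 + 7/12*pi_s_5
  pi_s_5 = 1/4*pi_s_1 + 1/12*pi_s_2 + 1/12*pi_s_3 + 1/12*pi_s_4 + 1/12*pi_s_5
with normalization: pi_s_1 + pi_s_2 + pi_s_3 + pi_s_4 + pi_s_5 = 1.

Using the first 4 balance equations plus normalization, the linear system A*pi = b is:
  [-3/4, 1/6, 1/4, 1/4, 1/12] . pi = 0
  [1/4, -3/4, 1/12, 1/12, 1/12] . pi = 0
  [1/6, 5/12, -7/12, 1/12, 1/6] . pi = 0
  [1/12, 1/12, 1/6, -1/2, 7/12] . pi = 0
  [1, 1, 1, 1, 1] . pi = 1

Solving yields:
  pi_s_1 = 41/188
  pi_s_2 = 27/188
  pi_s_3 = 719/3008
  pi_s_4 = 841/3008
  pi_s_5 = 45/376

Verification (pi * P):
  41/188*1/4 + 27/188*1/6 + 719/3008*1/4 + 841/3008*1/4 + 45/376*1/12 = 41/188 = pi_s_1  (ok)
  41/188*1/4 + 27/188*1/4 + 719/3008*1/12 + 841/3008*1/12 + 45/376*1/12 = 27/188 = pi_s_2  (ok)
  41/188*1/6 + 27/188*5/12 + 719/3008*5/12 + 841/3008*1/12 + 45/376*1/6 = 719/3008 = pi_s_3  (ok)
  41/188*1/12 + 27/188*1/12 + 719/3008*1/6 + 841/3008*1/2 + 45/376*7/12 = 841/3008 = pi_s_4  (ok)
  41/188*1/4 + 27/188*1/12 + 719/3008*1/12 + 841/3008*1/12 + 45/376*1/12 = 45/376 = pi_s_5  (ok)

Answer: 41/188 27/188 719/3008 841/3008 45/376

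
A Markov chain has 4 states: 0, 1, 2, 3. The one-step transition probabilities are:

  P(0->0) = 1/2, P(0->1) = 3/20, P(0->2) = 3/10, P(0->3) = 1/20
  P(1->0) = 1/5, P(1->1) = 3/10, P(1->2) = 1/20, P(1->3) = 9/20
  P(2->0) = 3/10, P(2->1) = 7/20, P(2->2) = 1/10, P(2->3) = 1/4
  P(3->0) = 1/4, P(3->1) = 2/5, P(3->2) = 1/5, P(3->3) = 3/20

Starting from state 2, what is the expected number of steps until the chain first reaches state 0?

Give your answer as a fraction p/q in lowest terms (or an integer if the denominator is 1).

Let h_i = expected steps to first reach 0 from state i.
Boundary: h_0 = 0.
First-step equations for the other states:
  h_1 = 1 + 1/5*h_0 + 3/10*h_1 + 1/20*h_2 + 9/20*h_3
  h_2 = 1 + 3/10*h_0 + 7/20*h_1 + 1/10*h_2 + 1/4*h_3
  h_3 = 1 + 1/4*h_0 + 2/5*h_1 + 1/5*h_2 + 3/20*h_3

Substituting h_0 = 0 and rearranging gives the linear system (I - Q) h = 1:
  [7/10, -1/20, -9/20] . (h_1, h_2, h_3) = 1
  [-7/20, 9/10, -1/4] . (h_1, h_2, h_3) = 1
  [-2/5, -1/5, 17/20] . (h_1, h_2, h_3) = 1

Solving yields:
  h_1 = 10120/2297
  h_2 = 9160/2297
  h_3 = 9620/2297

Starting state is 2, so the expected hitting time is h_2 = 9160/2297.

Answer: 9160/2297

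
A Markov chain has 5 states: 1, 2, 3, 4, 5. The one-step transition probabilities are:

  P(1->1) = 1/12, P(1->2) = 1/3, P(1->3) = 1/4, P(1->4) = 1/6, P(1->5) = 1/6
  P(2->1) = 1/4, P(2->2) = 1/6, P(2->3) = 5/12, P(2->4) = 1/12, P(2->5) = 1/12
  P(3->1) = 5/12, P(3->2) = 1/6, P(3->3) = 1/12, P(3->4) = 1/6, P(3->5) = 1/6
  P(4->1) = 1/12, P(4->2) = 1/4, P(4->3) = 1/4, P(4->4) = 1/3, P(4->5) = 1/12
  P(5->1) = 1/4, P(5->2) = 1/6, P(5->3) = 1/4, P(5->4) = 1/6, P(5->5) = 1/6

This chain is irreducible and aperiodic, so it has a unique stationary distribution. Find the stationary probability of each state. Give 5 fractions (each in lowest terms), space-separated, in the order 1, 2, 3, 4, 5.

Answer: 88/393 86/393 193/786 70/393 35/262

Derivation:
The stationary distribution satisfies pi = pi * P, i.e.:
  pi_1 = 1/12*pi_1 + 1/4*pi_2 + 5/12*pi_3 + 1/12*pi_4 + 1/4*pi_5
  pi_2 = 1/3*pi_1 + 1/6*pi_2 + 1/6*pi_3 + 1/4*pi_4 + 1/6*pi_5
  pi_3 = 1/4*pi_1 + 5/12*pi_2 + 1/12*pi_3 + 1/4*pi_4 + 1/4*pi_5
  pi_4 = 1/6*pi_1 + 1/12*pi_2 + 1/6*pi_3 + 1/3*pi_4 + 1/6*pi_5
  pi_5 = 1/6*pi_1 + 1/12*pi_2 + 1/6*pi_3 + 1/12*pi_4 + 1/6*pi_5
with normalization: pi_1 + pi_2 + pi_3 + pi_4 + pi_5 = 1.

Using the first 4 balance equations plus normalization, the linear system A*pi = b is:
  [-11/12, 1/4, 5/12, 1/12, 1/4] . pi = 0
  [1/3, -5/6, 1/6, 1/4, 1/6] . pi = 0
  [1/4, 5/12, -11/12, 1/4, 1/4] . pi = 0
  [1/6, 1/12, 1/6, -2/3, 1/6] . pi = 0
  [1, 1, 1, 1, 1] . pi = 1

Solving yields:
  pi_1 = 88/393
  pi_2 = 86/393
  pi_3 = 193/786
  pi_4 = 70/393
  pi_5 = 35/262

Verification (pi * P):
  88/393*1/12 + 86/393*1/4 + 193/786*5/12 + 70/393*1/12 + 35/262*1/4 = 88/393 = pi_1  (ok)
  88/393*1/3 + 86/393*1/6 + 193/786*1/6 + 70/393*1/4 + 35/262*1/6 = 86/393 = pi_2  (ok)
  88/393*1/4 + 86/393*5/12 + 193/786*1/12 + 70/393*1/4 + 35/262*1/4 = 193/786 = pi_3  (ok)
  88/393*1/6 + 86/393*1/12 + 193/786*1/6 + 70/393*1/3 + 35/262*1/6 = 70/393 = pi_4  (ok)
  88/393*1/6 + 86/393*1/12 + 193/786*1/6 + 70/393*1/12 + 35/262*1/6 = 35/262 = pi_5  (ok)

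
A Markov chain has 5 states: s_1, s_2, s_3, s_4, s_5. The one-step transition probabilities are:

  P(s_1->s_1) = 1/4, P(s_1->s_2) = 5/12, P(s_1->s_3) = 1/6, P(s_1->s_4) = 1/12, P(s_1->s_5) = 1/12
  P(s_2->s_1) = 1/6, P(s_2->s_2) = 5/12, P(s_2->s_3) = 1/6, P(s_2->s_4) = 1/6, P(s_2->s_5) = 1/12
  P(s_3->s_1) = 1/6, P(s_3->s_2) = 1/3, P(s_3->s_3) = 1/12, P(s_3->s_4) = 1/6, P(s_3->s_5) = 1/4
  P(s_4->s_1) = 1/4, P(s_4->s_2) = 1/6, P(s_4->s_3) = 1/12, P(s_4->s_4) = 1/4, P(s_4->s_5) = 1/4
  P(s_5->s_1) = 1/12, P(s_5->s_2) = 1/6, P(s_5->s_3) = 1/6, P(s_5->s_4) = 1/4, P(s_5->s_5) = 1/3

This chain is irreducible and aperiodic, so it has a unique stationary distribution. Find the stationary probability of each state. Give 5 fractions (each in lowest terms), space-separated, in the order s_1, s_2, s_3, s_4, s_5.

The stationary distribution satisfies pi = pi * P, i.e.:
  pi_s_1 = 1/4*pi_s_1 + 1/6*pi_s_2 + 1/6*pi_s_3 + 1/4*pi_s_4 + 1/12*pi_s_5
  pi_s_2 = 5/12*pi_s_1 + 5/12*pi_s_2 + 1/3*pi_s_3 + 1/6*pi_s_4 + 1/6*pi_s_5
  pi_s_3 = 1/6*pi_s_1 + 1/6*pi_s_2 + 1/12*pi_s_3 + 1/12*pi_s_4 + 1/6*pi_s_5
  pi_s_4 = 1/12*pi_s_1 + 1/6*pi_s_2 + 1/6*pi_s_3 + 1/4*pi_s_4 + 1/4*pi_s_5
  pi_s_5 = 1/12*pi_s_1 + 1/12*pi_s_2 + 1/4*pi_s_3 + 1/4*pi_s_4 + 1/3*pi_s_5
with normalization: pi_s_1 + pi_s_2 + pi_s_3 + pi_s_4 + pi_s_5 = 1.

Using the first 4 balance equations plus normalization, the linear system A*pi = b is:
  [-3/4, 1/6, 1/6, 1/4, 1/12] . pi = 0
  [5/12, -7/12, 1/3, 1/6, 1/6] . pi = 0
  [1/6, 1/6, -11/12, 1/12, 1/6] . pi = 0
  [1/12, 1/6, 1/6, -3/4, 1/4] . pi = 0
  [1, 1, 1, 1, 1] . pi = 1

Solving yields:
  pi_s_1 = 1271/6993
  pi_s_2 = 2195/6993
  pi_s_3 = 326/2331
  pi_s_4 = 424/2331
  pi_s_5 = 1277/6993

Verification (pi * P):
  1271/6993*1/4 + 2195/6993*1/6 + 326/2331*1/6 + 424/2331*1/4 + 1277/6993*1/12 = 1271/6993 = pi_s_1  (ok)
  1271/6993*5/12 + 2195/6993*5/12 + 326/2331*1/3 + 424/2331*1/6 + 1277/6993*1/6 = 2195/6993 = pi_s_2  (ok)
  1271/6993*1/6 + 2195/6993*1/6 + 326/2331*1/12 + 424/2331*1/12 + 1277/6993*1/6 = 326/2331 = pi_s_3  (ok)
  1271/6993*1/12 + 2195/6993*1/6 + 326/2331*1/6 + 424/2331*1/4 + 1277/6993*1/4 = 424/2331 = pi_s_4  (ok)
  1271/6993*1/12 + 2195/6993*1/12 + 326/2331*1/4 + 424/2331*1/4 + 1277/6993*1/3 = 1277/6993 = pi_s_5  (ok)

Answer: 1271/6993 2195/6993 326/2331 424/2331 1277/6993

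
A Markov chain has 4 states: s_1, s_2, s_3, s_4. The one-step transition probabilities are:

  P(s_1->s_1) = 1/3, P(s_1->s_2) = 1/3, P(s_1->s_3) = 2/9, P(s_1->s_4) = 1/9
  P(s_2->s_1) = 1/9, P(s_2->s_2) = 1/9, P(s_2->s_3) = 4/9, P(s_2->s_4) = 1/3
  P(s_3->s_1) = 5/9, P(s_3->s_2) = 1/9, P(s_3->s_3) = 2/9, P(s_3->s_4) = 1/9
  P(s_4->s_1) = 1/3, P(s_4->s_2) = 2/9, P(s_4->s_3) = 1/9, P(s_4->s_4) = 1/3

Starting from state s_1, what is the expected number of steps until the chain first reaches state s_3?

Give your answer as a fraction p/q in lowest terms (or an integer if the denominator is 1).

Let h_i = expected steps to first reach s_3 from state i.
Boundary: h_s_3 = 0.
First-step equations for the other states:
  h_s_1 = 1 + 1/3*h_s_1 + 1/3*h_s_2 + 2/9*h_s_3 + 1/9*h_s_4
  h_s_2 = 1 + 1/9*h_s_1 + 1/9*h_s_2 + 4/9*h_s_3 + 1/3*h_s_4
  h_s_4 = 1 + 1/3*h_s_1 + 2/9*h_s_2 + 1/9*h_s_3 + 1/3*h_s_4

Substituting h_s_3 = 0 and rearranging gives the linear system (I - Q) h = 1:
  [2/3, -1/3, -1/9] . (h_s_1, h_s_2, h_s_4) = 1
  [-1/9, 8/9, -1/3] . (h_s_1, h_s_2, h_s_4) = 1
  [-1/3, -2/9, 2/3] . (h_s_1, h_s_2, h_s_4) = 1

Solving yields:
  h_s_1 = 711/181
  h_s_2 = 603/181
  h_s_4 = 828/181

Starting state is s_1, so the expected hitting time is h_s_1 = 711/181.

Answer: 711/181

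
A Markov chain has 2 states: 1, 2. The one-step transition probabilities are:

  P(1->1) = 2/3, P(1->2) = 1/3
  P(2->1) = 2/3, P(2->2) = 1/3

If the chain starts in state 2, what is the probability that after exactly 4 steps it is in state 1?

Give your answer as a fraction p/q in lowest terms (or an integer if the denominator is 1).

Answer: 2/3

Derivation:
Computing P^4 by repeated multiplication:
P^1 =
  1: [2/3, 1/3]
  2: [2/3, 1/3]
P^2 =
  1: [2/3, 1/3]
  2: [2/3, 1/3]
P^3 =
  1: [2/3, 1/3]
  2: [2/3, 1/3]
P^4 =
  1: [2/3, 1/3]
  2: [2/3, 1/3]

(P^4)[2 -> 1] = 2/3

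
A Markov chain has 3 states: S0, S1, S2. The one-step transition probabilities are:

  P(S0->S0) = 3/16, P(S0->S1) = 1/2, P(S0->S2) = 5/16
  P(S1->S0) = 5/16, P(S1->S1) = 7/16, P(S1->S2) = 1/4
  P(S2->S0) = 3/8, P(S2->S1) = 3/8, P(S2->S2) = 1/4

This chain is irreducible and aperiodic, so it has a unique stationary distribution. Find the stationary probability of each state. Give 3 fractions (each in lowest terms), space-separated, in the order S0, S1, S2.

Answer: 12/41 18/41 11/41

Derivation:
The stationary distribution satisfies pi = pi * P, i.e.:
  pi_S0 = 3/16*pi_S0 + 5/16*pi_S1 + 3/8*pi_S2
  pi_S1 = 1/2*pi_S0 + 7/16*pi_S1 + 3/8*pi_S2
  pi_S2 = 5/16*pi_S0 + 1/4*pi_S1 + 1/4*pi_S2
with normalization: pi_S0 + pi_S1 + pi_S2 = 1.

Using the first 2 balance equations plus normalization, the linear system A*pi = b is:
  [-13/16, 5/16, 3/8] . pi = 0
  [1/2, -9/16, 3/8] . pi = 0
  [1, 1, 1] . pi = 1

Solving yields:
  pi_S0 = 12/41
  pi_S1 = 18/41
  pi_S2 = 11/41

Verification (pi * P):
  12/41*3/16 + 18/41*5/16 + 11/41*3/8 = 12/41 = pi_S0  (ok)
  12/41*1/2 + 18/41*7/16 + 11/41*3/8 = 18/41 = pi_S1  (ok)
  12/41*5/16 + 18/41*1/4 + 11/41*1/4 = 11/41 = pi_S2  (ok)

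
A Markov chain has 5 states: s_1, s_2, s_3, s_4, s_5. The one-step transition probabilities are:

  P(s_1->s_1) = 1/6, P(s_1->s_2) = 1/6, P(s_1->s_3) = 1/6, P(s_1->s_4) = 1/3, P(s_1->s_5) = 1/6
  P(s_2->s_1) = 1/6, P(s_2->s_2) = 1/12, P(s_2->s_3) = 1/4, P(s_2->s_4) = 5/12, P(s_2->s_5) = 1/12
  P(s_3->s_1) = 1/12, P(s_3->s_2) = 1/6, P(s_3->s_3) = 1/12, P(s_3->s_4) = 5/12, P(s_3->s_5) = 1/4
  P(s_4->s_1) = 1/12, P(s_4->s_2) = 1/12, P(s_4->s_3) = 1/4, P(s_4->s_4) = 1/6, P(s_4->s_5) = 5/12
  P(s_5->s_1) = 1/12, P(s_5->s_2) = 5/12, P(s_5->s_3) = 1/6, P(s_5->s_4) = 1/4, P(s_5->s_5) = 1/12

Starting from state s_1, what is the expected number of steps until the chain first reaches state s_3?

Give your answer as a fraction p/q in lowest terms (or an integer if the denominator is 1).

Answer: 3678/755

Derivation:
Let h_i = expected steps to first reach s_3 from state i.
Boundary: h_s_3 = 0.
First-step equations for the other states:
  h_s_1 = 1 + 1/6*h_s_1 + 1/6*h_s_2 + 1/6*h_s_3 + 1/3*h_s_4 + 1/6*h_s_5
  h_s_2 = 1 + 1/6*h_s_1 + 1/12*h_s_2 + 1/4*h_s_3 + 5/12*h_s_4 + 1/12*h_s_5
  h_s_4 = 1 + 1/12*h_s_1 + 1/12*h_s_2 + 1/4*h_s_3 + 1/6*h_s_4 + 5/12*h_s_5
  h_s_5 = 1 + 1/12*h_s_1 + 5/12*h_s_2 + 1/6*h_s_3 + 1/4*h_s_4 + 1/12*h_s_5

Substituting h_s_3 = 0 and rearranging gives the linear system (I - Q) h = 1:
  [5/6, -1/6, -1/3, -1/6] . (h_s_1, h_s_2, h_s_4, h_s_5) = 1
  [-1/6, 11/12, -5/12, -1/12] . (h_s_1, h_s_2, h_s_4, h_s_5) = 1
  [-1/12, -1/12, 5/6, -5/12] . (h_s_1, h_s_2, h_s_4, h_s_5) = 1
  [-1/12, -5/12, -1/4, 11/12] . (h_s_1, h_s_2, h_s_4, h_s_5) = 1

Solving yields:
  h_s_1 = 3678/755
  h_s_2 = 6759/1510
  h_s_4 = 3426/755
  h_s_5 = 7257/1510

Starting state is s_1, so the expected hitting time is h_s_1 = 3678/755.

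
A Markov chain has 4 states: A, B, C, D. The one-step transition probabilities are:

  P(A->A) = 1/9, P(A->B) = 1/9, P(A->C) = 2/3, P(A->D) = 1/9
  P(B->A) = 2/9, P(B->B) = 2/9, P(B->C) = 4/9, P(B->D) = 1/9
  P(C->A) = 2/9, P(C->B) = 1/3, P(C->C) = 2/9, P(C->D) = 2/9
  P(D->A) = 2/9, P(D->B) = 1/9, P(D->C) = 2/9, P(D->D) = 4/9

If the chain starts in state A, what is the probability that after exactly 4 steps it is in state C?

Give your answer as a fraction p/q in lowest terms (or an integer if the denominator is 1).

Answer: 260/729

Derivation:
Computing P^4 by repeated multiplication:
P^1 =
  A: [1/9, 1/9, 2/3, 1/9]
  B: [2/9, 2/9, 4/9, 1/9]
  C: [2/9, 1/3, 2/9, 2/9]
  D: [2/9, 1/9, 2/9, 4/9]
P^2 =
  A: [17/81, 22/81, 8/27, 2/9]
  B: [16/81, 19/81, 10/27, 16/81]
  C: [16/81, 16/81, 32/81, 17/81]
  D: [16/81, 14/81, 28/81, 23/81]
P^3 =
  A: [145/729, 151/729, 274/729, 53/243]
  B: [146/729, 160/729, 88/243, 53/243]
  C: [146/729, 161/729, 86/243, 164/729]
  D: [146/729, 151/729, 254/729, 178/729]
P^4 =
  A: [1313/6561, 476/2187, 260/729, 1480/6561]
  B: [1312/6561, 1417/6561, 2362/6561, 490/2187]
  C: [1312/6561, 1406/6561, 788/2187, 493/2187]
  D: [1312/6561, 1388/6561, 2344/6561, 1517/6561]

(P^4)[A -> C] = 260/729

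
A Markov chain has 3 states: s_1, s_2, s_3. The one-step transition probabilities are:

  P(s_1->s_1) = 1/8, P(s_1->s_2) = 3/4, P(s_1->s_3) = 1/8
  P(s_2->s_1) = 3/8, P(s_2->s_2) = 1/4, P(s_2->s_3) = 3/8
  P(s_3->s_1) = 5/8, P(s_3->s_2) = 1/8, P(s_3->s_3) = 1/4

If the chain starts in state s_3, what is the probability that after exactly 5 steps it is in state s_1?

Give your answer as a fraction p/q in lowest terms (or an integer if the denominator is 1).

Computing P^5 by repeated multiplication:
P^1 =
  s_1: [1/8, 3/4, 1/8]
  s_2: [3/8, 1/4, 3/8]
  s_3: [5/8, 1/8, 1/4]
P^2 =
  s_1: [3/8, 19/64, 21/64]
  s_2: [3/8, 25/64, 15/64]
  s_3: [9/32, 17/32, 3/16]
P^3 =
  s_1: [93/256, 203/512, 123/512]
  s_2: [87/256, 209/512, 129/512]
  s_3: [45/128, 47/128, 9/32]
P^4 =
  s_1: [705/2048, 1645/4096, 1041/4096]
  s_2: [723/2048, 1591/4096, 1059/4096]
  s_3: [183/512, 25/64, 129/512]
P^5 =
  s_1: [5775/16384, 12791/32768, 8427/32768]
  s_2: [5757/16384, 12917/32768, 8337/32768]
  s_3: [357/1024, 1627/4096, 1041/4096]

(P^5)[s_3 -> s_1] = 357/1024

Answer: 357/1024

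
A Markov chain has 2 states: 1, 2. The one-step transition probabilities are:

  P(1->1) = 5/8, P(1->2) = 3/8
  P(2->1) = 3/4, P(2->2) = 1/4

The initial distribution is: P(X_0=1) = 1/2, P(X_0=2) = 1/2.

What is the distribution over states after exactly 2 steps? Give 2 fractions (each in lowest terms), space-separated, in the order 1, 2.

Answer: 85/128 43/128

Derivation:
Propagating the distribution step by step (d_{t+1} = d_t * P):
d_0 = (1=1/2, 2=1/2)
  d_1[1] = 1/2*5/8 + 1/2*3/4 = 11/16
  d_1[2] = 1/2*3/8 + 1/2*1/4 = 5/16
d_1 = (1=11/16, 2=5/16)
  d_2[1] = 11/16*5/8 + 5/16*3/4 = 85/128
  d_2[2] = 11/16*3/8 + 5/16*1/4 = 43/128
d_2 = (1=85/128, 2=43/128)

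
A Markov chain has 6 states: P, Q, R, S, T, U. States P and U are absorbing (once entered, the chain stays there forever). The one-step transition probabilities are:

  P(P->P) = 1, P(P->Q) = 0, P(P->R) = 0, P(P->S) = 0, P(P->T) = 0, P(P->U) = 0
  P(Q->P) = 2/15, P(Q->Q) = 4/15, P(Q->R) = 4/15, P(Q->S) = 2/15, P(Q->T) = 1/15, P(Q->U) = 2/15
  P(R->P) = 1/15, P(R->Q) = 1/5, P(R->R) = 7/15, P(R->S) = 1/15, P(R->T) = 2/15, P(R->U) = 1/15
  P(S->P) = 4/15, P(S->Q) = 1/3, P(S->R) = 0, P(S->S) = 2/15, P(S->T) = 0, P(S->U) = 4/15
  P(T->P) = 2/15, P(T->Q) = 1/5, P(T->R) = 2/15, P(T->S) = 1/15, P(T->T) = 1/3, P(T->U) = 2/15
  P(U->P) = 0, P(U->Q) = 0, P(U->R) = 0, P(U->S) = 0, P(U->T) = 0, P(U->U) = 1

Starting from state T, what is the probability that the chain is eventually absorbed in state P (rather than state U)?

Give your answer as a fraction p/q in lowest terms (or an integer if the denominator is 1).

Let a_i = P(absorbed in P | start in state i).
Boundary conditions: a_P = 1, a_U = 0.
For each transient state i, a_i = sum_j P(i->j) * a_j:
  a_Q = 2/15*a_P + 4/15*a_Q + 4/15*a_R + 2/15*a_S + 1/15*a_T + 2/15*a_U
  a_R = 1/15*a_P + 1/5*a_Q + 7/15*a_R + 1/15*a_S + 2/15*a_T + 1/15*a_U
  a_S = 4/15*a_P + 1/3*a_Q + 0*a_R + 2/15*a_S + 0*a_T + 4/15*a_U
  a_T = 2/15*a_P + 1/5*a_Q + 2/15*a_R + 1/15*a_S + 1/3*a_T + 2/15*a_U

Substituting a_P = 1 and a_U = 0, rearrange to (I - Q) a = r where r[i] = P(i -> P):
  [11/15, -4/15, -2/15, -1/15] . (a_Q, a_R, a_S, a_T) = 2/15
  [-1/5, 8/15, -1/15, -2/15] . (a_Q, a_R, a_S, a_T) = 1/15
  [-1/3, 0, 13/15, 0] . (a_Q, a_R, a_S, a_T) = 4/15
  [-1/5, -2/15, -1/15, 2/3] . (a_Q, a_R, a_S, a_T) = 2/15

Solving yields:
  a_Q = 1/2
  a_R = 1/2
  a_S = 1/2
  a_T = 1/2

Starting state is T, so the absorption probability is a_T = 1/2.

Answer: 1/2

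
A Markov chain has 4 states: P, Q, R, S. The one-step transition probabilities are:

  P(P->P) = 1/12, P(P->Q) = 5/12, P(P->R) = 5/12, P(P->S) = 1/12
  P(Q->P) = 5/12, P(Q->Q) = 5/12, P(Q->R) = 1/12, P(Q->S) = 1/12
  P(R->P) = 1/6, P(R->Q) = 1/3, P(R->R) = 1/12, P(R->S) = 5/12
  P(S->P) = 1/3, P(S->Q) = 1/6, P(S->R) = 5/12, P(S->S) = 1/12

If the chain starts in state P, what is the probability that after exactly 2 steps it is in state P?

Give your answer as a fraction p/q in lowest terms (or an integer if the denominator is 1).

Computing P^2 by repeated multiplication:
P^1 =
  P: [1/12, 5/12, 5/12, 1/12]
  Q: [5/12, 5/12, 1/12, 1/12]
  R: [1/6, 1/3, 1/12, 5/12]
  S: [1/3, 1/6, 5/12, 1/12]
P^2 =
  P: [5/18, 13/36, 5/36, 2/9]
  Q: [1/4, 7/18, 1/4, 1/9]
  R: [11/36, 11/36, 5/18, 1/9]
  S: [7/36, 13/36, 2/9, 2/9]

(P^2)[P -> P] = 5/18

Answer: 5/18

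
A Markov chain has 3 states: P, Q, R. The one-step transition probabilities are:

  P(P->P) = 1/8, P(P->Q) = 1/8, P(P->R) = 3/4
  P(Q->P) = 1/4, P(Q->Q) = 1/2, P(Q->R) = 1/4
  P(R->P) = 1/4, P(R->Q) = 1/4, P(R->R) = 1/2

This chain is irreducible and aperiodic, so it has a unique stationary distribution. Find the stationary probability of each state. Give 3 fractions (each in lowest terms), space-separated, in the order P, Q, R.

The stationary distribution satisfies pi = pi * P, i.e.:
  pi_P = 1/8*pi_P + 1/4*pi_Q + 1/4*pi_R
  pi_Q = 1/8*pi_P + 1/2*pi_Q + 1/4*pi_R
  pi_R = 3/4*pi_P + 1/4*pi_Q + 1/2*pi_R
with normalization: pi_P + pi_Q + pi_R = 1.

Using the first 2 balance equations plus normalization, the linear system A*pi = b is:
  [-7/8, 1/4, 1/4] . pi = 0
  [1/8, -1/2, 1/4] . pi = 0
  [1, 1, 1] . pi = 1

Solving yields:
  pi_P = 2/9
  pi_Q = 8/27
  pi_R = 13/27

Verification (pi * P):
  2/9*1/8 + 8/27*1/4 + 13/27*1/4 = 2/9 = pi_P  (ok)
  2/9*1/8 + 8/27*1/2 + 13/27*1/4 = 8/27 = pi_Q  (ok)
  2/9*3/4 + 8/27*1/4 + 13/27*1/2 = 13/27 = pi_R  (ok)

Answer: 2/9 8/27 13/27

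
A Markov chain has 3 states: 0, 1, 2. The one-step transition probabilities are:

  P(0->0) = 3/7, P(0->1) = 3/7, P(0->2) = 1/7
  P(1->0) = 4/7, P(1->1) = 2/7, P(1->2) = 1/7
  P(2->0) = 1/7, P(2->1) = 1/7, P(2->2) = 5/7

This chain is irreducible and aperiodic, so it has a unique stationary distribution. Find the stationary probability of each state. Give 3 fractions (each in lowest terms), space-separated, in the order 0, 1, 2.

The stationary distribution satisfies pi = pi * P, i.e.:
  pi_0 = 3/7*pi_0 + 4/7*pi_1 + 1/7*pi_2
  pi_1 = 3/7*pi_0 + 2/7*pi_1 + 1/7*pi_2
  pi_2 = 1/7*pi_0 + 1/7*pi_1 + 5/7*pi_2
with normalization: pi_0 + pi_1 + pi_2 = 1.

Using the first 2 balance equations plus normalization, the linear system A*pi = b is:
  [-4/7, 4/7, 1/7] . pi = 0
  [3/7, -5/7, 1/7] . pi = 0
  [1, 1, 1] . pi = 1

Solving yields:
  pi_0 = 3/8
  pi_1 = 7/24
  pi_2 = 1/3

Verification (pi * P):
  3/8*3/7 + 7/24*4/7 + 1/3*1/7 = 3/8 = pi_0  (ok)
  3/8*3/7 + 7/24*2/7 + 1/3*1/7 = 7/24 = pi_1  (ok)
  3/8*1/7 + 7/24*1/7 + 1/3*5/7 = 1/3 = pi_2  (ok)

Answer: 3/8 7/24 1/3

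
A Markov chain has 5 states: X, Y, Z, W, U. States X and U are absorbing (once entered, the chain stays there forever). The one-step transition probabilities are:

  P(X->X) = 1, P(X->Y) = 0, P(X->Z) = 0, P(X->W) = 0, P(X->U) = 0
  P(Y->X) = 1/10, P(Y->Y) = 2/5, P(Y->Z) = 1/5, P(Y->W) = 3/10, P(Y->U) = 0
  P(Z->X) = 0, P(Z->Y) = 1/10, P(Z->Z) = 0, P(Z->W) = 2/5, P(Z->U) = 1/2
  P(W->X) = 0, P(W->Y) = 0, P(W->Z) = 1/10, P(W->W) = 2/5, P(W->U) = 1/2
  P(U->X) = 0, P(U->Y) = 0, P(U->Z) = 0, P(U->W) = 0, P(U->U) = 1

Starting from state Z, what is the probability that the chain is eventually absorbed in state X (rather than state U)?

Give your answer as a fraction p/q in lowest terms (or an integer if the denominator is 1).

Let a_i = P(absorbed in X | start in state i).
Boundary conditions: a_X = 1, a_U = 0.
For each transient state i, a_i = sum_j P(i->j) * a_j:
  a_Y = 1/10*a_X + 2/5*a_Y + 1/5*a_Z + 3/10*a_W + 0*a_U
  a_Z = 0*a_X + 1/10*a_Y + 0*a_Z + 2/5*a_W + 1/2*a_U
  a_W = 0*a_X + 0*a_Y + 1/10*a_Z + 2/5*a_W + 1/2*a_U

Substituting a_X = 1 and a_U = 0, rearrange to (I - Q) a = r where r[i] = P(i -> X):
  [3/5, -1/5, -3/10] . (a_Y, a_Z, a_W) = 1/10
  [-1/10, 1, -2/5] . (a_Y, a_Z, a_W) = 0
  [0, -1/10, 3/5] . (a_Y, a_Z, a_W) = 0

Solving yields:
  a_Y = 56/321
  a_Z = 2/107
  a_W = 1/321

Starting state is Z, so the absorption probability is a_Z = 2/107.

Answer: 2/107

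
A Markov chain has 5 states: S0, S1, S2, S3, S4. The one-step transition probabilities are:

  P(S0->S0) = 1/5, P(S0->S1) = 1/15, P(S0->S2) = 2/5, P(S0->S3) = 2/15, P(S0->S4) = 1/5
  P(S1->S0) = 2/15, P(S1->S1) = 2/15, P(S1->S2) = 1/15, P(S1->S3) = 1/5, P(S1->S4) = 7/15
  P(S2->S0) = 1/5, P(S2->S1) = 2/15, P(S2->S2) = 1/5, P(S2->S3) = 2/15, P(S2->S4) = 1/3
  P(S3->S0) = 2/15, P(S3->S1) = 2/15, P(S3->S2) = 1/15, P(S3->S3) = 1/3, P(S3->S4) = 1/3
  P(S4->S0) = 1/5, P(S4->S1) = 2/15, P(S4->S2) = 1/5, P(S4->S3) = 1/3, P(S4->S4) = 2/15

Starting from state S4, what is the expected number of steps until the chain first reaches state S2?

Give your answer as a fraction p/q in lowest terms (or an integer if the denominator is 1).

Let h_i = expected steps to first reach S2 from state i.
Boundary: h_S2 = 0.
First-step equations for the other states:
  h_S0 = 1 + 1/5*h_S0 + 1/15*h_S1 + 2/5*h_S2 + 2/15*h_S3 + 1/5*h_S4
  h_S1 = 1 + 2/15*h_S0 + 2/15*h_S1 + 1/15*h_S2 + 1/5*h_S3 + 7/15*h_S4
  h_S3 = 1 + 2/15*h_S0 + 2/15*h_S1 + 1/15*h_S2 + 1/3*h_S3 + 1/3*h_S4
  h_S4 = 1 + 1/5*h_S0 + 2/15*h_S1 + 1/5*h_S2 + 1/3*h_S3 + 2/15*h_S4

Substituting h_S2 = 0 and rearranging gives the linear system (I - Q) h = 1:
  [4/5, -1/15, -2/15, -1/5] . (h_S0, h_S1, h_S3, h_S4) = 1
  [-2/15, 13/15, -1/5, -7/15] . (h_S0, h_S1, h_S3, h_S4) = 1
  [-2/15, -2/15, 2/3, -1/3] . (h_S0, h_S1, h_S3, h_S4) = 1
  [-1/5, -2/15, -1/3, 13/15] . (h_S0, h_S1, h_S3, h_S4) = 1

Solving yields:
  h_S0 = 4210/999
  h_S1 = 18730/2997
  h_S3 = 19060/2997
  h_S4 = 16585/2997

Starting state is S4, so the expected hitting time is h_S4 = 16585/2997.

Answer: 16585/2997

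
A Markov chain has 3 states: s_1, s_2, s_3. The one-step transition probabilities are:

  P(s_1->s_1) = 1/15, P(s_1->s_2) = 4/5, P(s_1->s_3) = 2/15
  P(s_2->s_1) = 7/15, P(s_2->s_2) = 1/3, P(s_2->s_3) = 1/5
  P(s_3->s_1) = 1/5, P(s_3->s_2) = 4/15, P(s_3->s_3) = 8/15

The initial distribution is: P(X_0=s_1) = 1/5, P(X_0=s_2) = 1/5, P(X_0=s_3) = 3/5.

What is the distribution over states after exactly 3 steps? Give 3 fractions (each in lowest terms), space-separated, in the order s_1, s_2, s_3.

Propagating the distribution step by step (d_{t+1} = d_t * P):
d_0 = (s_1=1/5, s_2=1/5, s_3=3/5)
  d_1[s_1] = 1/5*1/15 + 1/5*7/15 + 3/5*1/5 = 17/75
  d_1[s_2] = 1/5*4/5 + 1/5*1/3 + 3/5*4/15 = 29/75
  d_1[s_3] = 1/5*2/15 + 1/5*1/5 + 3/5*8/15 = 29/75
d_1 = (s_1=17/75, s_2=29/75, s_3=29/75)
  d_2[s_1] = 17/75*1/15 + 29/75*7/15 + 29/75*1/5 = 307/1125
  d_2[s_2] = 17/75*4/5 + 29/75*1/3 + 29/75*4/15 = 31/75
  d_2[s_3] = 17/75*2/15 + 29/75*1/5 + 29/75*8/15 = 353/1125
d_2 = (s_1=307/1125, s_2=31/75, s_3=353/1125)
  d_3[s_1] = 307/1125*1/15 + 31/75*7/15 + 353/1125*1/5 = 4621/16875
  d_3[s_2] = 307/1125*4/5 + 31/75*1/3 + 353/1125*4/15 = 7421/16875
  d_3[s_3] = 307/1125*2/15 + 31/75*1/5 + 353/1125*8/15 = 179/625
d_3 = (s_1=4621/16875, s_2=7421/16875, s_3=179/625)

Answer: 4621/16875 7421/16875 179/625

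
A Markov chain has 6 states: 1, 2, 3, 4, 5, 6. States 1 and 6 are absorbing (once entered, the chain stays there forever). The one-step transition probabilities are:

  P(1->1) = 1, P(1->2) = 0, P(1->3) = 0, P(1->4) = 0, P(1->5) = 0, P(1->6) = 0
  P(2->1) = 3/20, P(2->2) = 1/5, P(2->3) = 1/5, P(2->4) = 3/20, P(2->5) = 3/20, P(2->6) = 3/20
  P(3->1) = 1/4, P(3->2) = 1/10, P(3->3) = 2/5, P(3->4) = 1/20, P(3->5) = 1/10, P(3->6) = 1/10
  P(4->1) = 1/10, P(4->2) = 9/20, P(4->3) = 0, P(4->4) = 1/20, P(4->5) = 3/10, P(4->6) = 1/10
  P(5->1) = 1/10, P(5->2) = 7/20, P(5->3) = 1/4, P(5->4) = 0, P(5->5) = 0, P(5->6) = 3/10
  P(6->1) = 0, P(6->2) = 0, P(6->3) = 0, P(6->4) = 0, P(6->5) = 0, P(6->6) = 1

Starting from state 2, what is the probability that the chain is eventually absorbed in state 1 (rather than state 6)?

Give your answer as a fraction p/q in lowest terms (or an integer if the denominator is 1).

Let a_i = P(absorbed in 1 | start in state i).
Boundary conditions: a_1 = 1, a_6 = 0.
For each transient state i, a_i = sum_j P(i->j) * a_j:
  a_2 = 3/20*a_1 + 1/5*a_2 + 1/5*a_3 + 3/20*a_4 + 3/20*a_5 + 3/20*a_6
  a_3 = 1/4*a_1 + 1/10*a_2 + 2/5*a_3 + 1/20*a_4 + 1/10*a_5 + 1/10*a_6
  a_4 = 1/10*a_1 + 9/20*a_2 + 0*a_3 + 1/20*a_4 + 3/10*a_5 + 1/10*a_6
  a_5 = 1/10*a_1 + 7/20*a_2 + 1/4*a_3 + 0*a_4 + 0*a_5 + 3/10*a_6

Substituting a_1 = 1 and a_6 = 0, rearrange to (I - Q) a = r where r[i] = P(i -> 1):
  [4/5, -1/5, -3/20, -3/20] . (a_2, a_3, a_4, a_5) = 3/20
  [-1/10, 3/5, -1/20, -1/10] . (a_2, a_3, a_4, a_5) = 1/4
  [-9/20, 0, 19/20, -3/10] . (a_2, a_3, a_4, a_5) = 1/10
  [-7/20, -1/4, 0, 1] . (a_2, a_3, a_4, a_5) = 1/10

Solving yields:
  a_2 = 26217/51053
  a_3 = 31395/51053
  a_4 = 24781/51053
  a_5 = 22130/51053

Starting state is 2, so the absorption probability is a_2 = 26217/51053.

Answer: 26217/51053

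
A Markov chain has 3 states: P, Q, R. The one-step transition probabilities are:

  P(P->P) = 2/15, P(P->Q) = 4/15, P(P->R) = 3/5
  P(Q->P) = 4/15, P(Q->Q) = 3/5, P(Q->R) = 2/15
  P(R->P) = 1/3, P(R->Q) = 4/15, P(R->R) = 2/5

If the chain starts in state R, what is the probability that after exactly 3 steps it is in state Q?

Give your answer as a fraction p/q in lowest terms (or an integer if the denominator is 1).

Computing P^3 by repeated multiplication:
P^1 =
  P: [2/15, 4/15, 3/5]
  Q: [4/15, 3/5, 2/15]
  R: [1/3, 4/15, 2/5]
P^2 =
  P: [13/45, 16/45, 16/45]
  Q: [6/25, 7/15, 22/75]
  R: [56/225, 16/45, 89/225]
P^3 =
  P: [34/135, 52/135, 49/135]
  Q: [286/1125, 19/45, 364/1125]
  R: [877/3375, 52/135, 1198/3375]

(P^3)[R -> Q] = 52/135

Answer: 52/135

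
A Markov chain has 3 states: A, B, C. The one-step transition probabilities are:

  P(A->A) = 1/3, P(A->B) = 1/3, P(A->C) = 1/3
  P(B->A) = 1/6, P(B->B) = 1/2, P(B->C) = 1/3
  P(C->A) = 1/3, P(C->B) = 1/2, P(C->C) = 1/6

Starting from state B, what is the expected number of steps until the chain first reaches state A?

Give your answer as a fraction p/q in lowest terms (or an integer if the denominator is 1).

Let h_i = expected steps to first reach A from state i.
Boundary: h_A = 0.
First-step equations for the other states:
  h_B = 1 + 1/6*h_A + 1/2*h_B + 1/3*h_C
  h_C = 1 + 1/3*h_A + 1/2*h_B + 1/6*h_C

Substituting h_A = 0 and rearranging gives the linear system (I - Q) h = 1:
  [1/2, -1/3] . (h_B, h_C) = 1
  [-1/2, 5/6] . (h_B, h_C) = 1

Solving yields:
  h_B = 14/3
  h_C = 4

Starting state is B, so the expected hitting time is h_B = 14/3.

Answer: 14/3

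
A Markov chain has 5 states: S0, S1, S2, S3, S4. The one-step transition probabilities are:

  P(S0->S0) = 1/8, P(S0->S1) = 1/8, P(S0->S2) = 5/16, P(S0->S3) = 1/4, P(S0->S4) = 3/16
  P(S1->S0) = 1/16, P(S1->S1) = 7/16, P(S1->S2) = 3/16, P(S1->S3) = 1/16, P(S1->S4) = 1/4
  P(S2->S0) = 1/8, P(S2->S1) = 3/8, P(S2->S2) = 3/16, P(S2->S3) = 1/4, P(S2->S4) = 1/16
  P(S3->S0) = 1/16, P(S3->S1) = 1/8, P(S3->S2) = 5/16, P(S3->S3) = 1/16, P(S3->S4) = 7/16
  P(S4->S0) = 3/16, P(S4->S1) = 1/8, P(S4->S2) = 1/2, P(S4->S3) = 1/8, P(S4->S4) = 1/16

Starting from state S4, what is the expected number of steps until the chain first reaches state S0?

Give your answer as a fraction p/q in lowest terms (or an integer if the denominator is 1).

Answer: 69136/8037

Derivation:
Let h_i = expected steps to first reach S0 from state i.
Boundary: h_S0 = 0.
First-step equations for the other states:
  h_S1 = 1 + 1/16*h_S0 + 7/16*h_S1 + 3/16*h_S2 + 1/16*h_S3 + 1/4*h_S4
  h_S2 = 1 + 1/8*h_S0 + 3/8*h_S1 + 3/16*h_S2 + 1/4*h_S3 + 1/16*h_S4
  h_S3 = 1 + 1/16*h_S0 + 1/8*h_S1 + 5/16*h_S2 + 1/16*h_S3 + 7/16*h_S4
  h_S4 = 1 + 3/16*h_S0 + 1/8*h_S1 + 1/2*h_S2 + 1/8*h_S3 + 1/16*h_S4

Substituting h_S0 = 0 and rearranging gives the linear system (I - Q) h = 1:
  [9/16, -3/16, -1/16, -1/4] . (h_S1, h_S2, h_S3, h_S4) = 1
  [-3/8, 13/16, -1/4, -1/16] . (h_S1, h_S2, h_S3, h_S4) = 1
  [-1/8, -5/16, 15/16, -7/16] . (h_S1, h_S2, h_S3, h_S4) = 1
  [-1/8, -1/2, -1/8, 15/16] . (h_S1, h_S2, h_S3, h_S4) = 1

Solving yields:
  h_S1 = 78448/8037
  h_S2 = 8320/893
  h_S3 = 76256/8037
  h_S4 = 69136/8037

Starting state is S4, so the expected hitting time is h_S4 = 69136/8037.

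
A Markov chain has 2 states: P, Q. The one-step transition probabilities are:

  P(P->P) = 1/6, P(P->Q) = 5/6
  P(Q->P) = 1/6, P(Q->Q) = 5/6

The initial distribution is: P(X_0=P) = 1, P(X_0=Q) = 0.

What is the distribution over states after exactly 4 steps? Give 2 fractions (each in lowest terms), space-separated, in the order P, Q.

Propagating the distribution step by step (d_{t+1} = d_t * P):
d_0 = (P=1, Q=0)
  d_1[P] = 1*1/6 + 0*1/6 = 1/6
  d_1[Q] = 1*5/6 + 0*5/6 = 5/6
d_1 = (P=1/6, Q=5/6)
  d_2[P] = 1/6*1/6 + 5/6*1/6 = 1/6
  d_2[Q] = 1/6*5/6 + 5/6*5/6 = 5/6
d_2 = (P=1/6, Q=5/6)
  d_3[P] = 1/6*1/6 + 5/6*1/6 = 1/6
  d_3[Q] = 1/6*5/6 + 5/6*5/6 = 5/6
d_3 = (P=1/6, Q=5/6)
  d_4[P] = 1/6*1/6 + 5/6*1/6 = 1/6
  d_4[Q] = 1/6*5/6 + 5/6*5/6 = 5/6
d_4 = (P=1/6, Q=5/6)

Answer: 1/6 5/6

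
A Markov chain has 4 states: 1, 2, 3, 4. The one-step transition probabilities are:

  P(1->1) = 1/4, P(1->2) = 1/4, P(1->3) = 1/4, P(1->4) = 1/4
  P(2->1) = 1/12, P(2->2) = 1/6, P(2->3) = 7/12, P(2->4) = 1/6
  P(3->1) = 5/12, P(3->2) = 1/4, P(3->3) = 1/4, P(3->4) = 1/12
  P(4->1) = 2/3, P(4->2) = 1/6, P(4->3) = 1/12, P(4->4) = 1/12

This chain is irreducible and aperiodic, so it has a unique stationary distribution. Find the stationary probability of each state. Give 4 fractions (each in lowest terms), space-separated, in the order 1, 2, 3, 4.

The stationary distribution satisfies pi = pi * P, i.e.:
  pi_1 = 1/4*pi_1 + 1/12*pi_2 + 5/12*pi_3 + 2/3*pi_4
  pi_2 = 1/4*pi_1 + 1/6*pi_2 + 1/4*pi_3 + 1/6*pi_4
  pi_3 = 1/4*pi_1 + 7/12*pi_2 + 1/4*pi_3 + 1/12*pi_4
  pi_4 = 1/4*pi_1 + 1/6*pi_2 + 1/12*pi_3 + 1/12*pi_4
with normalization: pi_1 + pi_2 + pi_3 + pi_4 = 1.

Using the first 3 balance equations plus normalization, the linear system A*pi = b is:
  [-3/4, 1/12, 5/12, 2/3] . pi = 0
  [1/4, -5/6, 1/4, 1/6] . pi = 0
  [1/4, 7/12, -3/4, 1/12] . pi = 0
  [1, 1, 1, 1] . pi = 1

Solving yields:
  pi_1 = 21/64
  pi_2 = 7/32
  pi_3 = 19/64
  pi_4 = 5/32

Verification (pi * P):
  21/64*1/4 + 7/32*1/12 + 19/64*5/12 + 5/32*2/3 = 21/64 = pi_1  (ok)
  21/64*1/4 + 7/32*1/6 + 19/64*1/4 + 5/32*1/6 = 7/32 = pi_2  (ok)
  21/64*1/4 + 7/32*7/12 + 19/64*1/4 + 5/32*1/12 = 19/64 = pi_3  (ok)
  21/64*1/4 + 7/32*1/6 + 19/64*1/12 + 5/32*1/12 = 5/32 = pi_4  (ok)

Answer: 21/64 7/32 19/64 5/32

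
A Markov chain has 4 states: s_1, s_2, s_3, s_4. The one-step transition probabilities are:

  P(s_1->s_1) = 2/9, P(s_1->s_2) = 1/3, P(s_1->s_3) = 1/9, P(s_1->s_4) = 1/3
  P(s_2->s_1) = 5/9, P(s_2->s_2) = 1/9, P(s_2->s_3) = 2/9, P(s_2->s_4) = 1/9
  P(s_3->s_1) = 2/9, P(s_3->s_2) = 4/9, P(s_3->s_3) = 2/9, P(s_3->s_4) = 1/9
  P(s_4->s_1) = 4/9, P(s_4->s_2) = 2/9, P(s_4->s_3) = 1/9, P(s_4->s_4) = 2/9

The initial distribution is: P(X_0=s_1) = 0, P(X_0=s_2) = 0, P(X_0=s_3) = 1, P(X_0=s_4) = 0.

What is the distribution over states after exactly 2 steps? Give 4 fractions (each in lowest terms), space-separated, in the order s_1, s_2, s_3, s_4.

Answer: 32/81 20/81 5/27 14/81

Derivation:
Propagating the distribution step by step (d_{t+1} = d_t * P):
d_0 = (s_1=0, s_2=0, s_3=1, s_4=0)
  d_1[s_1] = 0*2/9 + 0*5/9 + 1*2/9 + 0*4/9 = 2/9
  d_1[s_2] = 0*1/3 + 0*1/9 + 1*4/9 + 0*2/9 = 4/9
  d_1[s_3] = 0*1/9 + 0*2/9 + 1*2/9 + 0*1/9 = 2/9
  d_1[s_4] = 0*1/3 + 0*1/9 + 1*1/9 + 0*2/9 = 1/9
d_1 = (s_1=2/9, s_2=4/9, s_3=2/9, s_4=1/9)
  d_2[s_1] = 2/9*2/9 + 4/9*5/9 + 2/9*2/9 + 1/9*4/9 = 32/81
  d_2[s_2] = 2/9*1/3 + 4/9*1/9 + 2/9*4/9 + 1/9*2/9 = 20/81
  d_2[s_3] = 2/9*1/9 + 4/9*2/9 + 2/9*2/9 + 1/9*1/9 = 5/27
  d_2[s_4] = 2/9*1/3 + 4/9*1/9 + 2/9*1/9 + 1/9*2/9 = 14/81
d_2 = (s_1=32/81, s_2=20/81, s_3=5/27, s_4=14/81)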